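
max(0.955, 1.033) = 1.033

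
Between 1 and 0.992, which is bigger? 1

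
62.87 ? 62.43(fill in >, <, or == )>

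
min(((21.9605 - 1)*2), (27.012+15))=41.921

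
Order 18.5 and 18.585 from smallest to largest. 18.5, 18.585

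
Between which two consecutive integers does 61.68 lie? 61 and 62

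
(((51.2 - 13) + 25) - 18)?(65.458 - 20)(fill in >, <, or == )<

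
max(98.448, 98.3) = 98.448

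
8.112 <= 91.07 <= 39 False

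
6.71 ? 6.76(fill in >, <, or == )<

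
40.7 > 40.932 False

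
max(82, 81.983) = 82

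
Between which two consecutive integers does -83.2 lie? -84 and -83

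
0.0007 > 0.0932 False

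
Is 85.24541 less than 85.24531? No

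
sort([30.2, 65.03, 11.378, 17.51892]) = [11.378, 17.51892, 30.2, 65.03]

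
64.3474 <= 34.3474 False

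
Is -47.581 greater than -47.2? No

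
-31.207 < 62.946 True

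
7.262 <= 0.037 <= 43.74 False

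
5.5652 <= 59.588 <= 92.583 True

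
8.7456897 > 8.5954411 True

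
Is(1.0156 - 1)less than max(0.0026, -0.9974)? No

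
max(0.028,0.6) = 0.6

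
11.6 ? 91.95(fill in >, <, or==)<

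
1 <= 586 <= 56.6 False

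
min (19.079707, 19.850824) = 19.079707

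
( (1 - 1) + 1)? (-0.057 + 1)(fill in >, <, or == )>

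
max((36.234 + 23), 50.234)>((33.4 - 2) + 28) False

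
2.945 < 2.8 False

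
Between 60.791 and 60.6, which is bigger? 60.791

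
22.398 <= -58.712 False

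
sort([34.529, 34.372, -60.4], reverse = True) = [34.529, 34.372, -60.4]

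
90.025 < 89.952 False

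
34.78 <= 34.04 False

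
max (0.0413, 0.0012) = 0.0413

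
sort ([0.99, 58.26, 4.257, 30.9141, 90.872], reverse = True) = [90.872, 58.26, 30.9141, 4.257, 0.99]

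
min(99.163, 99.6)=99.163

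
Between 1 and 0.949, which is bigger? 1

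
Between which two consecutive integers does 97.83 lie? 97 and 98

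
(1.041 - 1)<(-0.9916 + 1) False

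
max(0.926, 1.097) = 1.097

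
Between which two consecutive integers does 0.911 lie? 0 and 1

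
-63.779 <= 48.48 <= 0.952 False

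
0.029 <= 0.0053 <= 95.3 False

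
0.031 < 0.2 True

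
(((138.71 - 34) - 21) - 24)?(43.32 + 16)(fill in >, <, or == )>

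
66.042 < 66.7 True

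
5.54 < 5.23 False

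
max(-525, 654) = 654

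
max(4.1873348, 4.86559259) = 4.86559259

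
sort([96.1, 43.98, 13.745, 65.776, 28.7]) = [13.745, 28.7, 43.98, 65.776, 96.1]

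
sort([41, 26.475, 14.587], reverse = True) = [41, 26.475, 14.587]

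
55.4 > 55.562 False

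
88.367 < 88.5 True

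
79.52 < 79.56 True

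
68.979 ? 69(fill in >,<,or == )<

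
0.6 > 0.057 True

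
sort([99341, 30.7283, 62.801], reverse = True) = [99341, 62.801, 30.7283]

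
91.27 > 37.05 True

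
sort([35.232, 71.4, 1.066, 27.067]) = [1.066, 27.067, 35.232, 71.4]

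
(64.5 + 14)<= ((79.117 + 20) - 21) False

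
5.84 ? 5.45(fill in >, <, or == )>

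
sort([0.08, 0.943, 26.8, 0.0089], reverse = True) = [26.8, 0.943, 0.08, 0.0089]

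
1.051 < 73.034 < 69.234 False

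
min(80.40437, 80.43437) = 80.40437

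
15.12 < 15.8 True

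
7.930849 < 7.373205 False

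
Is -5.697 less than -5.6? Yes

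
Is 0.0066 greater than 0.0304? No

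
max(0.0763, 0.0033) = 0.0763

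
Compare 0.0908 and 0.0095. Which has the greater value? 0.0908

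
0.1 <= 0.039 False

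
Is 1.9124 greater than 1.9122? Yes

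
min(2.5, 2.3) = 2.3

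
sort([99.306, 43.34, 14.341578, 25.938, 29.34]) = [14.341578, 25.938, 29.34, 43.34, 99.306]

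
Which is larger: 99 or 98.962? 99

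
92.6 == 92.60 True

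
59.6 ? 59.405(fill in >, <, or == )>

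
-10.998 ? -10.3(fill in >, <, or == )<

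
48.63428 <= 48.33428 False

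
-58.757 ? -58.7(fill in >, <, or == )<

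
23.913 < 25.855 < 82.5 True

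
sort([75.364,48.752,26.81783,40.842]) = [26.81783,40.842,48.752,75.364]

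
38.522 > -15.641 True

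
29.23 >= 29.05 True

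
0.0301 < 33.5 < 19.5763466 False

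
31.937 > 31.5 True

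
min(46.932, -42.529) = -42.529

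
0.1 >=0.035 True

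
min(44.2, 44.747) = 44.2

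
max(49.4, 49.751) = 49.751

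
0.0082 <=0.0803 True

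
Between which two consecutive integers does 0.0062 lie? 0 and 1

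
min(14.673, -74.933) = -74.933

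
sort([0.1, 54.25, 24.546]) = [0.1, 24.546, 54.25]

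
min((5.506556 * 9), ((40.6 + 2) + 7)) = 49.559004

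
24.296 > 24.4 False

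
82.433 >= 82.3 True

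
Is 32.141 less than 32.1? No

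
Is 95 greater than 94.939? Yes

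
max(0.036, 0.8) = 0.8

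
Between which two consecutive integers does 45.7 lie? 45 and 46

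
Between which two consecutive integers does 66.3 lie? 66 and 67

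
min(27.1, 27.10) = 27.1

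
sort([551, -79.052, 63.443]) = [-79.052, 63.443, 551]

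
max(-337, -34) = -34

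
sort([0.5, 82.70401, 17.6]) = [0.5, 17.6, 82.70401]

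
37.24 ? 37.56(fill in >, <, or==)<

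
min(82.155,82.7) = 82.155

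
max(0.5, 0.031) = 0.5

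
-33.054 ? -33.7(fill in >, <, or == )>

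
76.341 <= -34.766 False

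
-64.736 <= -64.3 True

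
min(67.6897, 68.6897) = 67.6897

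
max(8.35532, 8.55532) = 8.55532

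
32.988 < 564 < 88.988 False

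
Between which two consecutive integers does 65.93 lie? 65 and 66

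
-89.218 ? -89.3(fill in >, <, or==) >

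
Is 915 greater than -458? Yes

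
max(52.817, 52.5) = 52.817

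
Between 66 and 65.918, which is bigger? 66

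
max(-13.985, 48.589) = 48.589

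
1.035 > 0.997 True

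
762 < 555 False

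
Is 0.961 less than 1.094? Yes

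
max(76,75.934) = 76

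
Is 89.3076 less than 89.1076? No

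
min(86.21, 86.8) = 86.21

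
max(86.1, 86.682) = 86.682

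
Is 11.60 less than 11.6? No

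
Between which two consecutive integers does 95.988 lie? 95 and 96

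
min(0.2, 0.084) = 0.084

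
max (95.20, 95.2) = 95.2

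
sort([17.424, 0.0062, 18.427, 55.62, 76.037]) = [0.0062, 17.424, 18.427, 55.62, 76.037]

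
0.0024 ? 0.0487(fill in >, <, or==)<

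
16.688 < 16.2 False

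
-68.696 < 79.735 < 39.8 False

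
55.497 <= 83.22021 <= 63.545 False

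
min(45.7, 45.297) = 45.297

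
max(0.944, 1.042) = 1.042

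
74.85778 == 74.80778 False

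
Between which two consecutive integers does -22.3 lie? -23 and -22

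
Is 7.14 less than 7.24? Yes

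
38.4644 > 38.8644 False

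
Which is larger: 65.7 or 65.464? 65.7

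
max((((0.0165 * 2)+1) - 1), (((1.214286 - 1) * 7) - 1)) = 0.500002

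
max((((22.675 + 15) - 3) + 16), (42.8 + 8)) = 50.8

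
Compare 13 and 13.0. They are equal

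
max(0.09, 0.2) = 0.2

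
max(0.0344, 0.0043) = 0.0344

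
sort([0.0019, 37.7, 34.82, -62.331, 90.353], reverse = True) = [90.353, 37.7, 34.82, 0.0019, -62.331]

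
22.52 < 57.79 True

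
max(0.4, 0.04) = 0.4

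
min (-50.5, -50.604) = -50.604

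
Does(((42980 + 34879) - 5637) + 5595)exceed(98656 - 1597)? No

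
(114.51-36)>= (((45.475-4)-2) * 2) False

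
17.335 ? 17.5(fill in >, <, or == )<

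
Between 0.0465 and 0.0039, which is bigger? 0.0465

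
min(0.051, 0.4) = 0.051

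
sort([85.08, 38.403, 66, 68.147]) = [38.403, 66, 68.147, 85.08]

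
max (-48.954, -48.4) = -48.4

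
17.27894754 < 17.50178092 True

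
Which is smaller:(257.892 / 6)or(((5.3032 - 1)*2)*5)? (257.892 / 6)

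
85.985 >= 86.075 False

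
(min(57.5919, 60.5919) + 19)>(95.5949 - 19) False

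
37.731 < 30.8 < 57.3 False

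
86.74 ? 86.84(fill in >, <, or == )<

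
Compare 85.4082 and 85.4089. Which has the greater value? 85.4089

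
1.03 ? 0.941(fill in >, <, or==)>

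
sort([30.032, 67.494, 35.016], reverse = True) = [67.494, 35.016, 30.032]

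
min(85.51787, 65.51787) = 65.51787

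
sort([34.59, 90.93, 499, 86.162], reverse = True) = [499, 90.93, 86.162, 34.59]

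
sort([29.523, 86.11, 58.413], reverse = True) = [86.11, 58.413, 29.523]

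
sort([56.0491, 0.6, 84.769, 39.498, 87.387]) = [0.6, 39.498, 56.0491, 84.769, 87.387]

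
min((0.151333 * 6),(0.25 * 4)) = 0.907998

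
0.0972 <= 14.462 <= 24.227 True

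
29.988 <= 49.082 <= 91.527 True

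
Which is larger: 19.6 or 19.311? 19.6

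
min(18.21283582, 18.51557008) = 18.21283582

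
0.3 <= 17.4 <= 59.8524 True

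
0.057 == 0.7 False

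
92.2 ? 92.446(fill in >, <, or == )<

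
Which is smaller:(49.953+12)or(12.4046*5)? (49.953+12)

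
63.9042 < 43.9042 False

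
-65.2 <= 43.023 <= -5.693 False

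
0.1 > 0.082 True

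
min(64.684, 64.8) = 64.684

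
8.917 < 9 True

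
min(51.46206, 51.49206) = 51.46206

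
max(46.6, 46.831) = 46.831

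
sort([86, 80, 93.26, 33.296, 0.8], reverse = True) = [93.26, 86, 80, 33.296, 0.8]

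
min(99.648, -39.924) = -39.924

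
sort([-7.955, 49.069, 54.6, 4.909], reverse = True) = [54.6, 49.069, 4.909, -7.955]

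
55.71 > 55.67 True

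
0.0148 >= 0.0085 True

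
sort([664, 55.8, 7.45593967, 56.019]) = [7.45593967, 55.8, 56.019, 664]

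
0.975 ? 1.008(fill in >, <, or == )<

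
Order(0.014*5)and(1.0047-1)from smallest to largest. (1.0047-1), (0.014*5)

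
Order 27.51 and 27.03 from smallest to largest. 27.03, 27.51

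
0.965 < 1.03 True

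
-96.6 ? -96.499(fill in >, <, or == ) <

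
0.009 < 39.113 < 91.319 True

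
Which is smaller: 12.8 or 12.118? 12.118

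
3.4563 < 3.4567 True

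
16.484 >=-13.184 True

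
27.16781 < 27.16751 False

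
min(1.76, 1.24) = 1.24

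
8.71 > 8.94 False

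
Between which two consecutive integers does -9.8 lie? -10 and -9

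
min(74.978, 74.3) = 74.3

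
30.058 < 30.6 True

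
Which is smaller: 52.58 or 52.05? 52.05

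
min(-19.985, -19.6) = -19.985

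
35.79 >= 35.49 True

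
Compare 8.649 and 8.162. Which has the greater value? 8.649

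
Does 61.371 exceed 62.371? No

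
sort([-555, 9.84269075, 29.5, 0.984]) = [-555, 0.984, 9.84269075, 29.5]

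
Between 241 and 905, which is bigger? 905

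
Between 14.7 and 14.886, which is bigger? 14.886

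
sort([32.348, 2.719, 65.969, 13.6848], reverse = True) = [65.969, 32.348, 13.6848, 2.719]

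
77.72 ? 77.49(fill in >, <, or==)>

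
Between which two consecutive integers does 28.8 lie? 28 and 29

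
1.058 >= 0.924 True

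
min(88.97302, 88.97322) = 88.97302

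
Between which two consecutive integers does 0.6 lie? 0 and 1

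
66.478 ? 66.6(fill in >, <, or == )<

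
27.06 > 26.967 True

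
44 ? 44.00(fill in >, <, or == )==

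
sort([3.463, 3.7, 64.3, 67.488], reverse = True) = [67.488, 64.3, 3.7, 3.463]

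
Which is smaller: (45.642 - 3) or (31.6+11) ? (31.6+11)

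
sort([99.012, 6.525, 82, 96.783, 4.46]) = [4.46, 6.525, 82, 96.783, 99.012]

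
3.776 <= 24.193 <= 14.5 False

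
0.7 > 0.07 True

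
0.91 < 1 True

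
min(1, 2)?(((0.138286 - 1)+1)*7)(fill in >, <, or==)>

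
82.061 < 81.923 False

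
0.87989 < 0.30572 False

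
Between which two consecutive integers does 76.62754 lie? 76 and 77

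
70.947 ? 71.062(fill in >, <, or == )<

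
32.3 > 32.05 True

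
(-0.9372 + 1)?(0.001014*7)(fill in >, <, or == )>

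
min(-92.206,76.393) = -92.206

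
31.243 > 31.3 False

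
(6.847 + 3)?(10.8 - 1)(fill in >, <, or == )>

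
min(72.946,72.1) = 72.1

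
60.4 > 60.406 False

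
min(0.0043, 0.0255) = 0.0043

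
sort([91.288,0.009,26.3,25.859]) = [0.009,25.859,26.3,91.288]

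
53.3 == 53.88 False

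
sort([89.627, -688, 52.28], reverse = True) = [89.627, 52.28, -688]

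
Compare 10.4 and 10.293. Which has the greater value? 10.4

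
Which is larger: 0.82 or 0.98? 0.98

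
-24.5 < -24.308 True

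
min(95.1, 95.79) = 95.1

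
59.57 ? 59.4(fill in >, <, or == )>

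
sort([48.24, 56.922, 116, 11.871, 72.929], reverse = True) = [116, 72.929, 56.922, 48.24, 11.871]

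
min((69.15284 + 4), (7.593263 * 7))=53.152841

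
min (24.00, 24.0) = 24.00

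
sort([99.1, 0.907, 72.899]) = [0.907, 72.899, 99.1]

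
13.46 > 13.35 True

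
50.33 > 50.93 False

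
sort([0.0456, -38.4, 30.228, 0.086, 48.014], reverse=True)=[48.014, 30.228, 0.086, 0.0456, -38.4]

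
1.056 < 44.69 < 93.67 True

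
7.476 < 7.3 False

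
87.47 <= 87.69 True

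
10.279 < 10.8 True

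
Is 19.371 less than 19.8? Yes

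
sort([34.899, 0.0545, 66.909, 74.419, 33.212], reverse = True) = [74.419, 66.909, 34.899, 33.212, 0.0545]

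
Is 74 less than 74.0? No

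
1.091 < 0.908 False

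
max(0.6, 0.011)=0.6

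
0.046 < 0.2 True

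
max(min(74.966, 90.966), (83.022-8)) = 75.022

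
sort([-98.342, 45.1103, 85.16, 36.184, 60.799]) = [-98.342, 36.184, 45.1103, 60.799, 85.16]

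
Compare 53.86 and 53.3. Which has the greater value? 53.86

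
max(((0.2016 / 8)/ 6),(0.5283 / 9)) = 0.0587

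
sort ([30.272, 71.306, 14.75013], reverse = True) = [71.306, 30.272, 14.75013]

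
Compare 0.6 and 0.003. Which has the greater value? 0.6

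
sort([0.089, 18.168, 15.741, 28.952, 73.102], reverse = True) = [73.102, 28.952, 18.168, 15.741, 0.089]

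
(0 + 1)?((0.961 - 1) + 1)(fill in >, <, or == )>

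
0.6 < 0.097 False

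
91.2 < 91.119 False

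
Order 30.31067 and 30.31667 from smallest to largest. 30.31067, 30.31667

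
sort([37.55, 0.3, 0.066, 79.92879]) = [0.066, 0.3, 37.55, 79.92879]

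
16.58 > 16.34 True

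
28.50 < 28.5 False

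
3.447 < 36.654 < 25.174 False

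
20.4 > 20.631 False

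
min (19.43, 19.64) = 19.43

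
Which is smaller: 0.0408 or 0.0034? 0.0034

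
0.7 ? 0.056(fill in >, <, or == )>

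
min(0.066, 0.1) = 0.066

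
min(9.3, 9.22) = 9.22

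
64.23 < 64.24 True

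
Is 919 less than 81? No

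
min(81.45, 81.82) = 81.45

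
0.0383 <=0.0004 False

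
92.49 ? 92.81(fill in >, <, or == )<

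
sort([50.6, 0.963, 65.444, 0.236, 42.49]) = [0.236, 0.963, 42.49, 50.6, 65.444]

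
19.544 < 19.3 False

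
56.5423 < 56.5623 True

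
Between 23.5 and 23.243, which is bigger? 23.5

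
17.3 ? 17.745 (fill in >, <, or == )<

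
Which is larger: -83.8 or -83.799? -83.799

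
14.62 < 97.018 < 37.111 False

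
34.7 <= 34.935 True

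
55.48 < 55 False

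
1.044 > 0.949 True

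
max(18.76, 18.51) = 18.76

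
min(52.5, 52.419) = 52.419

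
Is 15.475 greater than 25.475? No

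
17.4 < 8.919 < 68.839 False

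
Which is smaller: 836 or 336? 336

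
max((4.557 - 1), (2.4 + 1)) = 3.557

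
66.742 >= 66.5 True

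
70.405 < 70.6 True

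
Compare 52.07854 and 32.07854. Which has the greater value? 52.07854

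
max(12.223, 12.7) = 12.7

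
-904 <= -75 True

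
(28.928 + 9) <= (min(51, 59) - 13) True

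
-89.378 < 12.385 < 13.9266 True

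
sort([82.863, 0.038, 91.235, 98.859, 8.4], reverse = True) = [98.859, 91.235, 82.863, 8.4, 0.038]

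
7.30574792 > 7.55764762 False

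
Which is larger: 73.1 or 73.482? 73.482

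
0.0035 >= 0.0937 False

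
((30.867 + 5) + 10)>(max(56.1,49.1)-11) True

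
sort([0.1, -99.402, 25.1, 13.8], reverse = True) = [25.1, 13.8, 0.1, -99.402]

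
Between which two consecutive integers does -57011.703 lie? -57012 and -57011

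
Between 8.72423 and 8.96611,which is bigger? 8.96611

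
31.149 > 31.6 False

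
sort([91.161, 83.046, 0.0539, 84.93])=[0.0539, 83.046, 84.93, 91.161]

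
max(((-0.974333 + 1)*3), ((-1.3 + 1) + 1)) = 0.7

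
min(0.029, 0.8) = 0.029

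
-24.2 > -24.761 True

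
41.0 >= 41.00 True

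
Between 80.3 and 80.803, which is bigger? 80.803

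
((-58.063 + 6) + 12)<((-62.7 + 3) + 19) False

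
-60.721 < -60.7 True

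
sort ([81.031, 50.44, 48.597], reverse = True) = [81.031, 50.44, 48.597]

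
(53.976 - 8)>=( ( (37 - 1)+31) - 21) False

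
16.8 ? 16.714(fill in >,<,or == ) >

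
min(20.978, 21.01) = 20.978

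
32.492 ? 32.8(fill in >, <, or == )<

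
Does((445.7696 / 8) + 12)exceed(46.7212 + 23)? No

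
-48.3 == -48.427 False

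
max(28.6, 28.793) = 28.793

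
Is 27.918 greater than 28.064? No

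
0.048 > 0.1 False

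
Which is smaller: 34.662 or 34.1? 34.1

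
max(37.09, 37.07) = 37.09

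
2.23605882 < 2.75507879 True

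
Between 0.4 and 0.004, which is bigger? 0.4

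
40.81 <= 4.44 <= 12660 False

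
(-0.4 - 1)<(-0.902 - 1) False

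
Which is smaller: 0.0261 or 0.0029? 0.0029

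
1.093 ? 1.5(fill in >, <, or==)<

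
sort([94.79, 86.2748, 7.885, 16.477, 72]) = [7.885, 16.477, 72, 86.2748, 94.79]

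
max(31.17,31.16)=31.17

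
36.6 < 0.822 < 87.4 False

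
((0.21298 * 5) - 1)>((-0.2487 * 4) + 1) True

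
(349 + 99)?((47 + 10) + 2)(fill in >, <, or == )>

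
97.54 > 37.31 True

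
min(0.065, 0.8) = 0.065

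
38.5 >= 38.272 True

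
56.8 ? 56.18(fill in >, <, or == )>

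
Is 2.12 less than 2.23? Yes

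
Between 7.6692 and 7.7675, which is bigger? 7.7675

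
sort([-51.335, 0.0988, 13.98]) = [-51.335, 0.0988, 13.98]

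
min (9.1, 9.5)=9.1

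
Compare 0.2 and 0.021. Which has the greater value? 0.2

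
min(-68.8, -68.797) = -68.8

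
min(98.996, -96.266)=-96.266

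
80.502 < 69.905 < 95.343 False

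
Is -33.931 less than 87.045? Yes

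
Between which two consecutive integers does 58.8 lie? 58 and 59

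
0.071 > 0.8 False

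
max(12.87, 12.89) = 12.89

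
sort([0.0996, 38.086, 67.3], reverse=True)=[67.3, 38.086, 0.0996]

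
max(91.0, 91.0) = 91.0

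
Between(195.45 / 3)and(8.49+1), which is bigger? (195.45 / 3)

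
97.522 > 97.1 True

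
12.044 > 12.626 False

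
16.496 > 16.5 False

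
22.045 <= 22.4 True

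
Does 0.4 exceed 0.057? Yes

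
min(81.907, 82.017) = 81.907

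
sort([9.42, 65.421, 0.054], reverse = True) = [65.421, 9.42, 0.054]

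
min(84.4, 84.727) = 84.4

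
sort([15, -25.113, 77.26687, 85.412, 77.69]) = [-25.113, 15, 77.26687, 77.69, 85.412]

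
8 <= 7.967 False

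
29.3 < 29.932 True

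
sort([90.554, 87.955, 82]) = [82, 87.955, 90.554]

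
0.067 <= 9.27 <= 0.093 False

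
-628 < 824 True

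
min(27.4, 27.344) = 27.344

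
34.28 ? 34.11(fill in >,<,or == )>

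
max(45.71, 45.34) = 45.71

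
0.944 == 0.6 False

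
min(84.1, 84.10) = 84.1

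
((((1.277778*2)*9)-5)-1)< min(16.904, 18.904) False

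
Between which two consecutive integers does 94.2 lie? 94 and 95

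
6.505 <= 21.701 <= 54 True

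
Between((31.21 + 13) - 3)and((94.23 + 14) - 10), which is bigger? ((94.23 + 14) - 10)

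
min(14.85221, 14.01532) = 14.01532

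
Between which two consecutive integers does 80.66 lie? 80 and 81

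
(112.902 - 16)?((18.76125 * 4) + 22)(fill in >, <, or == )<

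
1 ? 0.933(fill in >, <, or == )>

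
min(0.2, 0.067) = 0.067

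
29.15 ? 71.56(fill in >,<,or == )<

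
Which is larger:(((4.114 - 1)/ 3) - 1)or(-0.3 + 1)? (-0.3 + 1)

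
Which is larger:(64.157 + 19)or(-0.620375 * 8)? (64.157 + 19)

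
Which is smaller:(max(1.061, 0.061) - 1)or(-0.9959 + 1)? (-0.9959 + 1)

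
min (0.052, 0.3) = 0.052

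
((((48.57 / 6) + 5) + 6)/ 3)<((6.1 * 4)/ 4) False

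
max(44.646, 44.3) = 44.646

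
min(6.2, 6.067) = 6.067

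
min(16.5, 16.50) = 16.5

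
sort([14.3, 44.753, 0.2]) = [0.2, 14.3, 44.753]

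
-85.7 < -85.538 True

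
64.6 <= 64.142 False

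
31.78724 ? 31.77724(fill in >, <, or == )>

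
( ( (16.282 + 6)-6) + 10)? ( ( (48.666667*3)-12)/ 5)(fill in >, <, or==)<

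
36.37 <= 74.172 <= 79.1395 True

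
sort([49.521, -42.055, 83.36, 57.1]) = [-42.055, 49.521, 57.1, 83.36]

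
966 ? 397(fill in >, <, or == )>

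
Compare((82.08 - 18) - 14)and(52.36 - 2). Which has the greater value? (52.36 - 2)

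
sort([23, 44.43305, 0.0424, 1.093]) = [0.0424, 1.093, 23, 44.43305]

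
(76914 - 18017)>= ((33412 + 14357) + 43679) False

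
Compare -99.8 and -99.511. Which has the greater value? -99.511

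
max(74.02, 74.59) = 74.59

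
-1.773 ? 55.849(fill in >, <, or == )<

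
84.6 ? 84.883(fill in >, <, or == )<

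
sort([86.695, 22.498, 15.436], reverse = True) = [86.695, 22.498, 15.436]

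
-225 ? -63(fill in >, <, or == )<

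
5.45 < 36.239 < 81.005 True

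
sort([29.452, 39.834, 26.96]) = [26.96, 29.452, 39.834]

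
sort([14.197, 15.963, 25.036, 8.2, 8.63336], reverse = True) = [25.036, 15.963, 14.197, 8.63336, 8.2]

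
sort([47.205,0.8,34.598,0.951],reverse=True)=[47.205,34.598,0.951,0.8]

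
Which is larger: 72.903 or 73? 73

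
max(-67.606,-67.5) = -67.5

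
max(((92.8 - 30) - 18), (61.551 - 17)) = 44.8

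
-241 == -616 False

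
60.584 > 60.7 False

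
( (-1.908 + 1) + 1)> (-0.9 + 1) False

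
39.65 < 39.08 False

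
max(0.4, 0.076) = 0.4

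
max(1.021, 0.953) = 1.021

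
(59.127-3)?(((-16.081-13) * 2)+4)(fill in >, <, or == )>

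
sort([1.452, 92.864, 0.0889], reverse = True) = [92.864, 1.452, 0.0889]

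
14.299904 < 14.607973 True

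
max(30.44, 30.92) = 30.92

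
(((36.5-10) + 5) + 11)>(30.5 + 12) False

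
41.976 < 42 True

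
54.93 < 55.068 True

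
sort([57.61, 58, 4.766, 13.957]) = [4.766, 13.957, 57.61, 58]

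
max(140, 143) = 143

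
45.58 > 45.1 True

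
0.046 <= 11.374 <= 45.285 True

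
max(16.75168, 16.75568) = 16.75568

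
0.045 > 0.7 False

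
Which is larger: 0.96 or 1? 1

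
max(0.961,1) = 1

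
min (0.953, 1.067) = 0.953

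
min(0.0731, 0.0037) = 0.0037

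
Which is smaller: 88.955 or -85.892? -85.892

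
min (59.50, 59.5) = 59.50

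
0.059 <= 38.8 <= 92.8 True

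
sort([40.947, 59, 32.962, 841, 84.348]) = [32.962, 40.947, 59, 84.348, 841]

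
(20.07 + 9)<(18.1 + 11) True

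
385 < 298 False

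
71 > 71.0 False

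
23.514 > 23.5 True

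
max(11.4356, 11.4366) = 11.4366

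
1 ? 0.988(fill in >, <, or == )>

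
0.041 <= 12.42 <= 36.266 True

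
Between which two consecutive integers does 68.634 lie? 68 and 69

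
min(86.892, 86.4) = 86.4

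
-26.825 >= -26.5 False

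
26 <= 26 True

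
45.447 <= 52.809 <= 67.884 True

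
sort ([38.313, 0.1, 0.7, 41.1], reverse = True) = [41.1, 38.313, 0.7, 0.1]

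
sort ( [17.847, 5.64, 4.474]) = [4.474, 5.64, 17.847]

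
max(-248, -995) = -248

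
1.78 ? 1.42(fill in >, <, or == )>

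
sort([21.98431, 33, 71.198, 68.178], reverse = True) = [71.198, 68.178, 33, 21.98431]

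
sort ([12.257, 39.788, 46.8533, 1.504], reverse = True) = [46.8533, 39.788, 12.257, 1.504]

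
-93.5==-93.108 False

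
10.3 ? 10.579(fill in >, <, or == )<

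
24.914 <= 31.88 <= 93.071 True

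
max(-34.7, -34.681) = -34.681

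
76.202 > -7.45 True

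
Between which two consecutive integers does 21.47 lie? 21 and 22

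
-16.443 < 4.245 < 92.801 True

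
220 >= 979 False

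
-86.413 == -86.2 False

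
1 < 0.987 False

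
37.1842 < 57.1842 True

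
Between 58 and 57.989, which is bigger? 58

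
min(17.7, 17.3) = 17.3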